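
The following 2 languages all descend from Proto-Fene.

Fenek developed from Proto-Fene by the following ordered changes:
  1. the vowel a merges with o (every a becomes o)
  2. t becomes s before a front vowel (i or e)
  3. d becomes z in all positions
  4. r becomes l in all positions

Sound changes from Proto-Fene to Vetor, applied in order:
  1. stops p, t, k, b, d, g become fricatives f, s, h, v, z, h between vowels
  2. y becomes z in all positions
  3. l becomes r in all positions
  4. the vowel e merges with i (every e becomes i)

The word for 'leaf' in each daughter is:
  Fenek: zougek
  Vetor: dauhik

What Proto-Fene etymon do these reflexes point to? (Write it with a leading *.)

*daugek

Position 1: Fenek has z, Vetor has d. Vetor preserves d here (none of its changes turn any other segment into d), so the proto-segment is *d.
Position 4: Fenek has g, Vetor has h. Fenek preserves g here (none of its changes turn any other segment into g), so the proto-segment is *g.
Verify the candidate proto-form against each daughter:
Fenek: *daugek > dougek > zougek  (by vowel merger, unconditioned shift)
Vetor: *daugek > dauhek > dauhik  (by intervocalic lenition, vowel merger)
Only *daugek yields all of Fenek zougek, Vetor dauhik.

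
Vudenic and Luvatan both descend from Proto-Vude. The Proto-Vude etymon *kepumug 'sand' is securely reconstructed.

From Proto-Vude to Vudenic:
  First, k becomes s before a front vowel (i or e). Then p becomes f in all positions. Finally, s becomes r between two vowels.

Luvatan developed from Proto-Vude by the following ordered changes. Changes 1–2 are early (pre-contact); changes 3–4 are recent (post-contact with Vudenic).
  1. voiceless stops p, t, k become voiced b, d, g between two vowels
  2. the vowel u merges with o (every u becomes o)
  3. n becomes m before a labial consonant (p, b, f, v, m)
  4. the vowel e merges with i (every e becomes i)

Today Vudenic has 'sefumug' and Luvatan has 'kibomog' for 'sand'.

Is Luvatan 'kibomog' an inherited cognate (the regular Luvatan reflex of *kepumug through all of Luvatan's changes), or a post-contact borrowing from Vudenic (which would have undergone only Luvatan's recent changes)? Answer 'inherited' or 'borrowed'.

inherited

If inherited, *kepumug would pass through all of Luvatan's changes:
Luvatan: *kepumug
  kepumug → kebumug   [intervocalic voicing]
  kebumug → kebomog   [vowel merger]
  kebomog (rule 3 does not apply)
  kebomog → kibomog   [vowel merger]
  giving Luvatan kibomog.
If borrowed from Vudenic 'sefumug' after the early changes, it would undergo only the recent ones:
  rule 3 (nasal place assimilation): no change (sefumug)
  rule 4 (vowel merger): sefumug → sifumug
  ⇒ as a loan: sifumug
Luvatan 'kibomog' matches the inherited outcome exactly, so it is an inherited cognate, not a loan.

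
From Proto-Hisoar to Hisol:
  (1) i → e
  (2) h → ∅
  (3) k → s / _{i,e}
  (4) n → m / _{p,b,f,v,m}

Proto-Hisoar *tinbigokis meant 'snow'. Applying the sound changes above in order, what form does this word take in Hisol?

Hisol: *tinbigokis > tenbegokes > tenbegoses > tembegoses  (by vowel merger, palatalisation, nasal place assimilation)

tembegoses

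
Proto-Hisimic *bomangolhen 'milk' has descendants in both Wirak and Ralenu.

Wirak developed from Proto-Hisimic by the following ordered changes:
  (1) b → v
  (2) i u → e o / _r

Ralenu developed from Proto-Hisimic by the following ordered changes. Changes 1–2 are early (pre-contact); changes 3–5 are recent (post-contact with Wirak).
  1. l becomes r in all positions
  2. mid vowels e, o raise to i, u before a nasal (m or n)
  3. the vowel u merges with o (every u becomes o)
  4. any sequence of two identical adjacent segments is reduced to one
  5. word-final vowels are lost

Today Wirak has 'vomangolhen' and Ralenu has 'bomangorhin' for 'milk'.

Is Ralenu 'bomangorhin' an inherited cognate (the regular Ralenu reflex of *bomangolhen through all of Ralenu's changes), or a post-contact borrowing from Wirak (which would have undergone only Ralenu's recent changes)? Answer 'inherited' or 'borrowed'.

If inherited, *bomangolhen would pass through all of Ralenu's changes:
Ralenu: start from *bomangolhen.
  rule 1 (unconditioned shift): bomangolhen → bomangorhen
  rule 2 (pre-nasal raising): bomangorhen → bumangorhin
  rule 3 (vowel merger): bumangorhin → bomangorhin
  rule 4: no change — bomangorhin
  rule 5: no change — bomangorhin
  ⇒ Ralenu bomangorhin
If borrowed from Wirak 'vomangolhen' after the early changes, it would undergo only the recent ones:
  rule 3 (vowel merger): no change (vomangolhen)
  rule 4 (degemination): no change (vomangolhen)
  rule 5 (apocope): no change (vomangolhen)
  ⇒ as a loan: vomangolhen
Ralenu 'bomangorhin' matches the inherited outcome exactly, so it is an inherited cognate, not a loan.

inherited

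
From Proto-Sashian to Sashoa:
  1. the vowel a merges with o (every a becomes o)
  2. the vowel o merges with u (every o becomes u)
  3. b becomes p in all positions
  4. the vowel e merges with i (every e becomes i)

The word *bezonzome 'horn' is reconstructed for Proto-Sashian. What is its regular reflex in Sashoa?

Sashoa: *bezonzome > bezunzume > pezunzume > pizunzumi  (by vowel merger, unconditioned shift, vowel merger)

pizunzumi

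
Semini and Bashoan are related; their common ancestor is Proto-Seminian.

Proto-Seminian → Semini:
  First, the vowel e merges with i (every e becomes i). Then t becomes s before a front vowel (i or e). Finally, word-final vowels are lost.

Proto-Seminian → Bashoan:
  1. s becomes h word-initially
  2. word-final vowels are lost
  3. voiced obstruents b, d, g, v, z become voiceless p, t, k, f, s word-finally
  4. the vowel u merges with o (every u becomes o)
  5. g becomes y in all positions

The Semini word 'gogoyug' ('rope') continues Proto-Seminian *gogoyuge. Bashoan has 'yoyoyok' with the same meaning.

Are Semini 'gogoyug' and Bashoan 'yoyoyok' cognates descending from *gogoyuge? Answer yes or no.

Derive the expected Bashoan reflex of *gogoyuge:
Bashoan: *gogoyuge
  gogoyuge (rule 1 does not apply)
  gogoyuge → gogoyug   [apocope]
  gogoyug → gogoyuk   [final devoicing]
  gogoyuk → gogoyok   [vowel merger]
  gogoyok → yoyoyok   [unconditioned shift]
  giving Bashoan yoyoyok.
Bashoan 'yoyoyok' matches the regular reflex exactly, so the pair is cognate.

yes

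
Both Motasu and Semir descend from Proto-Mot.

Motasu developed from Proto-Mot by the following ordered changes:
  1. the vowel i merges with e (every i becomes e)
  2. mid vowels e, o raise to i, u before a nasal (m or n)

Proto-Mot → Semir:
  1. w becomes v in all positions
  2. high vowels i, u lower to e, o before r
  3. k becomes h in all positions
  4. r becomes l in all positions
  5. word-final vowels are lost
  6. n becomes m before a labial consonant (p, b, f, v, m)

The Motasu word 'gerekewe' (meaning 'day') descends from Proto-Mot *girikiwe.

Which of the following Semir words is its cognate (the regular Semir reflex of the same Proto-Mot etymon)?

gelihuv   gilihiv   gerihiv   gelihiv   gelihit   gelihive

Semir: *girikiwe > girikive > gerikive > gerihive > gelihive > gelihiv  (by unconditioned shift, pre-rhotic lowering, unconditioned shift, unconditioned shift, apocope)
Only 'gelihiv' matches the regular Semir development of *girikiwe.

gelihiv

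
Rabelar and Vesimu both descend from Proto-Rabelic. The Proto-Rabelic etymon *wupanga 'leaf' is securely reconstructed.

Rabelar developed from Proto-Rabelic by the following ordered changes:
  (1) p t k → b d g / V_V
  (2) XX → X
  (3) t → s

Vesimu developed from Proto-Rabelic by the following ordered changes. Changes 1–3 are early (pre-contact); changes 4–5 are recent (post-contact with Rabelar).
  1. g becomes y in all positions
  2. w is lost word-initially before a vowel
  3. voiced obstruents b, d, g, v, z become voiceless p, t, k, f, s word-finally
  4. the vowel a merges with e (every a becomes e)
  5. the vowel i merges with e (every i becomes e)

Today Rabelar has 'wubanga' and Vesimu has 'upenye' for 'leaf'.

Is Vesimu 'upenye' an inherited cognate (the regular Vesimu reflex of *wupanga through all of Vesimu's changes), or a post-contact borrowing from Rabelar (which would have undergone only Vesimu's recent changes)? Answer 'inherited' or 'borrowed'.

If inherited, *wupanga would pass through all of Vesimu's changes:
Vesimu: *wupanga
  wupanga → wupanya   [unconditioned shift]
  wupanya → upanya   [glide loss]
  upanya (rule 3 does not apply)
  upanya → upenye   [vowel merger]
  upenye (rule 5 does not apply)
  giving Vesimu upenye.
If borrowed from Rabelar 'wubanga' after the early changes, it would undergo only the recent ones:
  rule 4 (vowel merger): wubanga → wubenge
  rule 5 (vowel merger): no change (wubenge)
  ⇒ as a loan: wubenge
Vesimu 'upenye' matches the inherited outcome exactly, so it is an inherited cognate, not a loan.

inherited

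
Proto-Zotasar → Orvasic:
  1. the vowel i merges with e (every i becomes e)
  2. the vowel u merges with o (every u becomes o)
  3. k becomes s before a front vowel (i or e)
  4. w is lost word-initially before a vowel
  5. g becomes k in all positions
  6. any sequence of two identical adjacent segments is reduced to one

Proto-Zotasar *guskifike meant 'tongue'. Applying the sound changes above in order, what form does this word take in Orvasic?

kosefese

Orvasic: start from *guskifike.
  rule 1 (vowel merger): guskifike → guskefeke
  rule 2 (vowel merger): guskefeke → goskefeke
  rule 3 (palatalisation): goskefeke → gossefese
  rule 4: no change — gossefese
  rule 5 (unconditioned shift): gossefese → kossefese
  rule 6 (degemination): kossefese → kosefese
  ⇒ Orvasic kosefese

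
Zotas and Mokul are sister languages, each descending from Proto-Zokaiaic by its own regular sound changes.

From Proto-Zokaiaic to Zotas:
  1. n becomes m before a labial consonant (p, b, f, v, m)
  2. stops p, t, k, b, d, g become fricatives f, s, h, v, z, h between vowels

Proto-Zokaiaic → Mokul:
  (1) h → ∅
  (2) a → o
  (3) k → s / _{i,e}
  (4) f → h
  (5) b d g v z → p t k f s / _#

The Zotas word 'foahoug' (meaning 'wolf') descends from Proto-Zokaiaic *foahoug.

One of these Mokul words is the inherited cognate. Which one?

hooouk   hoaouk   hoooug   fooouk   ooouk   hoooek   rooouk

hooouk

Mokul: *foahoug
  foahoug → foaoug   [h-loss]
  foaoug → foooug   [vowel merger]
  foooug (rule 3 does not apply)
  foooug → hoooug   [unconditioned shift]
  hoooug → hooouk   [final devoicing]
  giving Mokul hooouk.
Only 'hooouk' matches the regular Mokul development of *foahoug.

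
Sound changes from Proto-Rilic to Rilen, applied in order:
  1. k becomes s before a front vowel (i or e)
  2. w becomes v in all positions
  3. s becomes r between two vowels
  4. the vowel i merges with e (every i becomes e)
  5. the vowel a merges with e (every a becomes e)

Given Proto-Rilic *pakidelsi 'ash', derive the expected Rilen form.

Rilen: *pakidelsi
  pakidelsi → pasidelsi   [palatalisation]
  pasidelsi (rule 2 does not apply)
  pasidelsi → paridelsi   [rhotacism]
  paridelsi → paredelse   [vowel merger]
  paredelse → peredelse   [vowel merger]
  giving Rilen peredelse.

peredelse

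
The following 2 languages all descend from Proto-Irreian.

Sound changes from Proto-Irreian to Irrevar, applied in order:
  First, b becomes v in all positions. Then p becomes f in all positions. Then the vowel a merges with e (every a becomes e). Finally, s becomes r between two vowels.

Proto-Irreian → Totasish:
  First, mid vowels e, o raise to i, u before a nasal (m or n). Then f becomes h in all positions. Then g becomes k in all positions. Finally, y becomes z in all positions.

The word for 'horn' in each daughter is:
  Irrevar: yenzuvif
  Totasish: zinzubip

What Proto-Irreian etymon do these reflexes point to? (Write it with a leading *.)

*yenzubip

Position 2: Irrevar has e, Totasish has i. Taking the neighbouring segments as reconstructed: Irrevar e could go back to *a or *e; Totasish i could go back to *e or *i — the one source consistent with every daughter is *e.
Position 6: Irrevar has v, Totasish has b. Totasish preserves b here (none of its changes turn any other segment into b), so the proto-segment is *b.
This points to *yenzubip. Verify forward in each daughter:
Irrevar: start from *yenzubip.
  rule 1 (unconditioned shift): yenzubip → yenzuvip
  rule 2 (unconditioned shift): yenzuvip → yenzuvif
  rule 3: no change — yenzuvif
  rule 4: no change — yenzuvif
  ⇒ Irrevar yenzuvif
Totasish: *yenzubip
  yenzubip → yinzubip   [pre-nasal raising]
  yinzubip (rule 2 does not apply)
  yinzubip (rule 3 does not apply)
  yinzubip → zinzubip   [unconditioned shift]
  giving Totasish zinzubip.
Only *yenzubip yields all of Irrevar yenzuvif, Totasish zinzubip.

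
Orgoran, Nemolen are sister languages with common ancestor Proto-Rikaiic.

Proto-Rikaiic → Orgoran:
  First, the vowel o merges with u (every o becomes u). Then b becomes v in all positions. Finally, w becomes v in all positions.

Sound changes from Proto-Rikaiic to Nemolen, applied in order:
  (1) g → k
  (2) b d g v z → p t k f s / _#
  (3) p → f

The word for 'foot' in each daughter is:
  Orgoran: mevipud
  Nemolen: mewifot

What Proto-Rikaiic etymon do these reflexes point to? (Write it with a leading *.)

*mewipod

Position 7: Orgoran has d, Nemolen has t. Orgoran preserves d here (none of its changes turn any other segment into d), so the proto-segment is *d.
Position 5: Orgoran has p, Nemolen has f. Orgoran preserves p here (none of its changes turn any other segment into p), so the proto-segment is *p.
Position 3: Orgoran has v, Nemolen has w. Nemolen preserves w here (none of its changes turn any other segment into w), so the proto-segment is *w.
This points to *mewipod. Verify forward in each daughter:
Orgoran: start from *mewipod.
  rule 1 (vowel merger): mewipod → mewipud
  rule 2: no change — mewipud
  rule 3 (unconditioned shift): mewipud → mevipud
  ⇒ Orgoran mevipud
Nemolen: *mewipod > mewipot > mewifot  (by final devoicing, unconditioned shift)
*mewipod is the unique common source.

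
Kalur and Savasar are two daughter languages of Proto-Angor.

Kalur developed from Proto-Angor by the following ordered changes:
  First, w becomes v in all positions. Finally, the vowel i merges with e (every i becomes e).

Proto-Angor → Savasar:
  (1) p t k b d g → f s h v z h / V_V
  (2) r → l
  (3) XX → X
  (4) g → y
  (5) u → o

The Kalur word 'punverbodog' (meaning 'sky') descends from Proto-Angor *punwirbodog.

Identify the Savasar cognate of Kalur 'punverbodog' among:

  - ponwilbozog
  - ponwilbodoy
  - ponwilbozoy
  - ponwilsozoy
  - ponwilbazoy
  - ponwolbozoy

Savasar: *punwirbodog
  punwirbodog → punwirbozog   [intervocalic lenition]
  punwirbozog → punwilbozog   [unconditioned shift]
  punwilbozog (rule 3 does not apply)
  punwilbozog → punwilbozoy   [unconditioned shift]
  punwilbozoy → ponwilbozoy   [vowel merger]
  giving Savasar ponwilbozoy.

ponwilbozoy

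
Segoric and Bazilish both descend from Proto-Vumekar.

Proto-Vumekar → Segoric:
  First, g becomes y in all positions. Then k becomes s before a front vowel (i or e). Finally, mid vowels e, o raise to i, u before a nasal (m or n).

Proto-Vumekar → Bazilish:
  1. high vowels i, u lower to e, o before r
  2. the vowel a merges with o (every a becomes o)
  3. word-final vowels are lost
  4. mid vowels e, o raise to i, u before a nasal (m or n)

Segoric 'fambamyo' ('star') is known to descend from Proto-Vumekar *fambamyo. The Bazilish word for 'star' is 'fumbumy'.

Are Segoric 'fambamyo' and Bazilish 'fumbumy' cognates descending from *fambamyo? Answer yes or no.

yes

Derive the expected Bazilish reflex of *fambamyo:
Bazilish: *fambamyo
  fambamyo (rule 1 does not apply)
  fambamyo → fombomyo   [vowel merger]
  fombomyo → fombomy   [apocope]
  fombomy → fumbumy   [pre-nasal raising]
  giving Bazilish fumbumy.
Bazilish 'fumbumy' matches the regular reflex exactly, so the pair is cognate.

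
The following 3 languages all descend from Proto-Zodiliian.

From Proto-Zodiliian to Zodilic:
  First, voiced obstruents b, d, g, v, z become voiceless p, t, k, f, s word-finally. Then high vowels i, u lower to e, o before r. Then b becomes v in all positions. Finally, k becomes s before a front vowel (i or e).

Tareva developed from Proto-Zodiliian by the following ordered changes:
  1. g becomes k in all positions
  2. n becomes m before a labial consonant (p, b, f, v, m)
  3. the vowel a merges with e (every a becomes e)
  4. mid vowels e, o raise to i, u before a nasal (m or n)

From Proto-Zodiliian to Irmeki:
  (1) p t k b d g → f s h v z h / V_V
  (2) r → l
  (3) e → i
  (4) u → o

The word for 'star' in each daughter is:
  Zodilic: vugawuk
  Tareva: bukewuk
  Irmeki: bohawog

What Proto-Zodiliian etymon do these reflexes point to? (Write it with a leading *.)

*bugawug

Position 6: Zodilic has u, Tareva has u, Irmeki has o. Zodilic preserves u here (none of its changes turn any other segment into u), so the proto-segment is *u.
Position 2: Zodilic has u, Tareva has u, Irmeki has o. Zodilic preserves u here (none of its changes turn any other segment into u), so the proto-segment is *u.
Verify the candidate proto-form against each daughter:
Zodilic: *bugawug
  bugawug → bugawuk   [final devoicing]
  bugawuk (rule 2 does not apply)
  bugawuk → vugawuk   [unconditioned shift]
  vugawuk (rule 4 does not apply)
  giving Zodilic vugawuk.
Tareva: start from *bugawug.
  rule 1 (unconditioned shift): bugawug → bukawuk
  rule 2: no change — bukawuk
  rule 3 (vowel merger): bukawuk → bukewuk
  rule 4: no change — bukewuk
  ⇒ Tareva bukewuk
Irmeki: start from *bugawug.
  rule 1 (intervocalic lenition): bugawug → buhawug
  rule 2: no change — buhawug
  rule 3: no change — buhawug
  rule 4 (vowel merger): buhawug → bohawog
  ⇒ Irmeki bohawog
*bugawug is the unique common source.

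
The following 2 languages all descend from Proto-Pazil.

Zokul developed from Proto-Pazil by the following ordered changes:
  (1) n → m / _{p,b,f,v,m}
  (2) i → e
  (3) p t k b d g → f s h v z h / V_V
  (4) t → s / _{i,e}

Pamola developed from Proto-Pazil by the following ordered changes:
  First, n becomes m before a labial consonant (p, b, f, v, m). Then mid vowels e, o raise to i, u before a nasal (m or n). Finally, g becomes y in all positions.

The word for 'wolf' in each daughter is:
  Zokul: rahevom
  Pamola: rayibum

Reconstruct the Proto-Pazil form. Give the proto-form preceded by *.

Position 6: Zokul has o, Pamola has u. Zokul preserves o here (none of its changes turn any other segment into o), so the proto-segment is *o.
Position 5: Zokul has v, Pamola has b. Pamola preserves b here (none of its changes turn any other segment into b), so the proto-segment is *b.
Continuing position by position gives *ragibom; check it forward:
Zokul: start from *ragibom.
  rule 1: no change — ragibom
  rule 2 (vowel merger): ragibom → ragebom
  rule 3 (intervocalic lenition): ragebom → rahevom
  rule 4: no change — rahevom
  ⇒ Zokul rahevom
Pamola: *ragibom
  ragibom (rule 1 does not apply)
  ragibom → ragibum   [pre-nasal raising]
  ragibum → rayibum   [unconditioned shift]
  giving Pamola rayibum.
*ragibom is the unique common source.

*ragibom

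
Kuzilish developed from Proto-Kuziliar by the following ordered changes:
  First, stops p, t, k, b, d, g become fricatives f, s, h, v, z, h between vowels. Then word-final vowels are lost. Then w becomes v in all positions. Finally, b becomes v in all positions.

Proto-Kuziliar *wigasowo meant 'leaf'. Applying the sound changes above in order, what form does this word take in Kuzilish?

vihasov

Kuzilish: start from *wigasowo.
  rule 1 (intervocalic lenition): wigasowo → wihasowo
  rule 2 (apocope): wihasowo → wihasow
  rule 3 (unconditioned shift): wihasow → vihasov
  rule 4: no change — vihasov
  ⇒ Kuzilish vihasov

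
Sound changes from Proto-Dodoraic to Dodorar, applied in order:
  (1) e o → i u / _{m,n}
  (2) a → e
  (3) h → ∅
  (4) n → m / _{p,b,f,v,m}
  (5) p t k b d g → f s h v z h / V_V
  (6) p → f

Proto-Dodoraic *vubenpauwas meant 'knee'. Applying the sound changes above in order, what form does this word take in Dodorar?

Dodorar: *vubenpauwas > vubinpauwas > vubinpeuwes > vubimpeuwes > vuvimpeuwes > vuvimfeuwes  (by pre-nasal raising, vowel merger, nasal place assimilation, intervocalic lenition, unconditioned shift)

vuvimfeuwes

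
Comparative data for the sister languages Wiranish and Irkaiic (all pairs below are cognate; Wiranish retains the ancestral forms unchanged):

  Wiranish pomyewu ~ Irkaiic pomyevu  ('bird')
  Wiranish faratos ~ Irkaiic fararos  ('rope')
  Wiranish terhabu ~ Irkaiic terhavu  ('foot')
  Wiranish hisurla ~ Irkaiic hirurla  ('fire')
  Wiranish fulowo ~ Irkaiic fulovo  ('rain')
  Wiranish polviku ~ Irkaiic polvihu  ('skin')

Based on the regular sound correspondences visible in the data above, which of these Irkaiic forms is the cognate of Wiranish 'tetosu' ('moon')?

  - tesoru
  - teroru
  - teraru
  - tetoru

teroru

faratos ~ fararos — Wiranish t corresponds to Irkaiic r between vowels (before a back vowel).
hisurla ~ hirurla — Wiranish s corresponds to Irkaiic r between vowels (before a back vowel).
Applying these to Wiranish 'tetosu':
  tetosu → terosu   (t→r between vowels (before a back vowel))
  terosu → teroru   (s→r between vowels (before a back vowel))
So the Irkaiic cognate is 'teroru'.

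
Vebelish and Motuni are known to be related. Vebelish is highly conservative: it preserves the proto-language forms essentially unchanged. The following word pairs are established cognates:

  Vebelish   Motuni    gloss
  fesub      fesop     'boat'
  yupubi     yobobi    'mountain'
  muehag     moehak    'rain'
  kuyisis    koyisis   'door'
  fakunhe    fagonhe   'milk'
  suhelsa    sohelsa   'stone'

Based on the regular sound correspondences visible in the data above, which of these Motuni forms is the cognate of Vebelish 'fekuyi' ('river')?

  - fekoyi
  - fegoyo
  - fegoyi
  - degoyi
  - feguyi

fegoyi

fakunhe ~ fagonhe — Vebelish k corresponds to Motuni g between vowels (before a back vowel).
kuyisis ~ koyisis, suhelsa ~ sohelsa — Vebelish u corresponds to Motuni o after a consonant, before a consonant other than r, m, n, p, b, f, v.
Applying these to Vebelish 'fekuyi':
  fekuyi → feguyi   (k→g between vowels (before a back vowel))
  feguyi → fegoyi   (u→o after a consonant, before a consonant other than r, m, n, p, b, f, v)
So the Motuni cognate is 'fegoyi'.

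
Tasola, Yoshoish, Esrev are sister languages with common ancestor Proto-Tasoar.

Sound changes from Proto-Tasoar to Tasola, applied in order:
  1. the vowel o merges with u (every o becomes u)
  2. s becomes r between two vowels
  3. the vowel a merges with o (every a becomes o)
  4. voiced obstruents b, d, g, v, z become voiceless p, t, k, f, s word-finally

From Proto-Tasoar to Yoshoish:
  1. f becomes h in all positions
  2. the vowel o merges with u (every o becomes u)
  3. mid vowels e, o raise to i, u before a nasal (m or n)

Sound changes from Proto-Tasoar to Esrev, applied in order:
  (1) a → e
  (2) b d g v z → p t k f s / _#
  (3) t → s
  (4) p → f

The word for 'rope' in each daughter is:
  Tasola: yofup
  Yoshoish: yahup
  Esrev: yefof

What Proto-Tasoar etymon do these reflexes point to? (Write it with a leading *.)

*yafop

Position 4: Tasola has u, Yoshoish has u, Esrev has o. Esrev preserves o here (none of its changes turn any other segment into o), so the proto-segment is *o.
Position 2: Tasola has o, Yoshoish has a, Esrev has e. Yoshoish preserves a here (none of its changes turn any other segment into a), so the proto-segment is *a.
Verify the candidate proto-form against each daughter:
Tasola: *yafop
  yafop → yafup   [vowel merger]
  yafup (rule 2 does not apply)
  yafup → yofup   [vowel merger]
  yofup (rule 4 does not apply)
  giving Tasola yofup.
Yoshoish: *yafop > yahop > yahup  (by unconditioned shift, vowel merger)
Esrev: *yafop > yefop > yefof  (by vowel merger, unconditioned shift)
Only *yafop yields all of Tasola yofup, Yoshoish yahup, Esrev yefof.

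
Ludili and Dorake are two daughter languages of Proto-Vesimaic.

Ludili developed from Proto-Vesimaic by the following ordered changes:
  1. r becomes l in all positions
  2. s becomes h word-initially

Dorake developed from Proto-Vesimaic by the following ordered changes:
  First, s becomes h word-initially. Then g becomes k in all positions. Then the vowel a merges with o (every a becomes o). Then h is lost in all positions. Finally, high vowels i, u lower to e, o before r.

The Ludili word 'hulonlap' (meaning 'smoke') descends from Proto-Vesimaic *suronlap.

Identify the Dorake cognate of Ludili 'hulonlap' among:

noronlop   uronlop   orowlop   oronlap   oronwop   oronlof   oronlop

oronlop

Dorake: start from *suronlap.
  rule 1 (debuccalisation): suronlap → huronlap
  rule 2: no change — huronlap
  rule 3 (vowel merger): huronlap → huronlop
  rule 4 (h-loss): huronlop → uronlop
  rule 5 (pre-rhotic lowering): uronlop → oronlop
  ⇒ Dorake oronlop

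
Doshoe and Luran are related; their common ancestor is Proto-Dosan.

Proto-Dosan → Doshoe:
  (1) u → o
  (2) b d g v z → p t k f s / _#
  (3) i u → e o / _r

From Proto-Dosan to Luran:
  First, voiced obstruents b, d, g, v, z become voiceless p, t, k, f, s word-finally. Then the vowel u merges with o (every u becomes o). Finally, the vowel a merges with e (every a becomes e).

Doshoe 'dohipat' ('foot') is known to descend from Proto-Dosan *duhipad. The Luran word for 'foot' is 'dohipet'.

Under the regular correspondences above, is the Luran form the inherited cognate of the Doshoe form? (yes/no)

Derive the expected Luran reflex of *duhipad:
Luran: *duhipad
  duhipad → duhipat   [final devoicing]
  duhipat → dohipat   [vowel merger]
  dohipat → dohipet   [vowel merger]
  giving Luran dohipet.
Luran 'dohipet' matches the regular reflex exactly, so the pair is cognate.

yes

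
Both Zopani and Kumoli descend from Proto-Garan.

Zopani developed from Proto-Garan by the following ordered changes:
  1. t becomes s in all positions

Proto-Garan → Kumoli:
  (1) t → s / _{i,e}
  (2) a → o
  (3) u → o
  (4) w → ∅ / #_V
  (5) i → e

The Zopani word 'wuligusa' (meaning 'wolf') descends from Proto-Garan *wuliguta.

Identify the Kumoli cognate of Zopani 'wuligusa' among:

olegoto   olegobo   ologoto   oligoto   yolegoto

olegoto

Kumoli: *wuliguta
  wuliguta (rule 1 does not apply)
  wuliguta → wuliguto   [vowel merger]
  wuliguto → woligoto   [vowel merger]
  woligoto → oligoto   [glide loss]
  oligoto → olegoto   [vowel merger]
  giving Kumoli olegoto.
The other candidates each miss or misapply at least one Kumoli change.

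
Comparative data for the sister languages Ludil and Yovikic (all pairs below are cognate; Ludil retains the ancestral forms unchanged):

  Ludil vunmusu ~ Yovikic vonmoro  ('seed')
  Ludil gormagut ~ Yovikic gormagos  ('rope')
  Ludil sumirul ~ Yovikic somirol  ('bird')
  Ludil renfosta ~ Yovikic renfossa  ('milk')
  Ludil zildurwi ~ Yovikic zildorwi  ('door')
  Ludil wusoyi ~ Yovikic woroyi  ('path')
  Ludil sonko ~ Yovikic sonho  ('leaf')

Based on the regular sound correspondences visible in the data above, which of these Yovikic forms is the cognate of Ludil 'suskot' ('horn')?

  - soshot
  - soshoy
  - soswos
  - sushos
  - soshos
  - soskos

soshos

vunmusu ~ vonmoro, gormagut ~ gormagos — Ludil u corresponds to Yovikic o after a consonant, before a consonant other than r, m, n, p, b, f, v.
sonko ~ sonho — Ludil k corresponds to Yovikic h after a consonant, before a back vowel.
gormagut ~ gormagos — Ludil t corresponds to Yovikic s word-finally.
Applying these to Ludil 'suskot':
  suskot → soskot   (u→o after a consonant, before a consonant other than r, m, n, p, b, f, v)
  soskot → soshot   (k→h after a consonant, before a back vowel)
  soshot → soshos   (t→s word-finally)
So the Yovikic cognate is 'soshos'.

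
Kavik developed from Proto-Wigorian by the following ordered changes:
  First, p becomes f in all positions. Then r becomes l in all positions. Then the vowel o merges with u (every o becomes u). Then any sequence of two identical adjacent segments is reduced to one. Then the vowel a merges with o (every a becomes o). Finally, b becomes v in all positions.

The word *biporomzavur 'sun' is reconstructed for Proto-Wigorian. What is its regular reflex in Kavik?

Kavik: *biporomzavur > biforomzavur > bifolomzavul > bifulumzavul > bifulumzovul > vifulumzovul  (by unconditioned shift, unconditioned shift, vowel merger, vowel merger, unconditioned shift)

vifulumzovul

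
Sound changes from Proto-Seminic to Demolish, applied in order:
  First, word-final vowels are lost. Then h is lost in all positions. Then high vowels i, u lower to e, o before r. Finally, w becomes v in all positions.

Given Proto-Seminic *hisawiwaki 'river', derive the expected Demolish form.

isavivak

Demolish: *hisawiwaki > hisawiwak > isawiwak > isavivak  (by apocope, h-loss, unconditioned shift)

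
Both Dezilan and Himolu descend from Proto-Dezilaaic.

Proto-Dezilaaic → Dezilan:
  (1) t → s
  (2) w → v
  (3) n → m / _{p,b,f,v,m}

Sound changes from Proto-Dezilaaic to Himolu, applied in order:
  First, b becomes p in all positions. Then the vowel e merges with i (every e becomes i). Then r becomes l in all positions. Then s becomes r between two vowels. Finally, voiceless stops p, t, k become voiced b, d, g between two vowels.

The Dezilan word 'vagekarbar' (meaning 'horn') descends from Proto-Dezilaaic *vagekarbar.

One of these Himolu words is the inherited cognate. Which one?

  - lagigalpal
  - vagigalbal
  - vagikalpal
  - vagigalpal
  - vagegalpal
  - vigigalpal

Himolu: start from *vagekarbar.
  rule 1 (unconditioned shift): vagekarbar → vagekarpar
  rule 2 (vowel merger): vagekarpar → vagikarpar
  rule 3 (unconditioned shift): vagikarpar → vagikalpal
  rule 4: no change — vagikalpal
  rule 5 (intervocalic voicing): vagikalpal → vagigalpal
  ⇒ Himolu vagigalpal
Among the options, 'vagigalpal' alone shows every Himolu change applied in order.

vagigalpal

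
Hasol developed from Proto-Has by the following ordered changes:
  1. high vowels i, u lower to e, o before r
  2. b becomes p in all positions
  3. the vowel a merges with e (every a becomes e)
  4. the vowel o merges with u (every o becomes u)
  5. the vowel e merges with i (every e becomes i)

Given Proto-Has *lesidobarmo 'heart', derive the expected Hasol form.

lisidupirmu

Hasol: *lesidobarmo > lesidoparmo > lesidopermo > lesidupermu > lisidupirmu  (by unconditioned shift, vowel merger, vowel merger, vowel merger)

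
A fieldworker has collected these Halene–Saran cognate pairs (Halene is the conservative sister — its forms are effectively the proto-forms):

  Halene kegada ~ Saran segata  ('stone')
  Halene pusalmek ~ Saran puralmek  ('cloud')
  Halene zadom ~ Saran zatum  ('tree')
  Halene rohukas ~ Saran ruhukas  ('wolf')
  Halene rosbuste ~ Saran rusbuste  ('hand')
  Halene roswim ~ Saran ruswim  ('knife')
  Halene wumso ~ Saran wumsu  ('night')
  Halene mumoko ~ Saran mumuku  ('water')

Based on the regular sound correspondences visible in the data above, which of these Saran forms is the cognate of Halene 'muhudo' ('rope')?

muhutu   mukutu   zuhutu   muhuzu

muhutu

zadom ~ zatum — Halene d corresponds to Saran t between vowels (before a back vowel).
wumso ~ wumsu, mumoko ~ mumuku — Halene o corresponds to Saran u word-finally.
Applying these to Halene 'muhudo':
  muhudo → muhuto   (d→t between vowels (before a back vowel))
  muhuto → muhutu   (o→u word-finally)
So the Saran cognate is 'muhutu'.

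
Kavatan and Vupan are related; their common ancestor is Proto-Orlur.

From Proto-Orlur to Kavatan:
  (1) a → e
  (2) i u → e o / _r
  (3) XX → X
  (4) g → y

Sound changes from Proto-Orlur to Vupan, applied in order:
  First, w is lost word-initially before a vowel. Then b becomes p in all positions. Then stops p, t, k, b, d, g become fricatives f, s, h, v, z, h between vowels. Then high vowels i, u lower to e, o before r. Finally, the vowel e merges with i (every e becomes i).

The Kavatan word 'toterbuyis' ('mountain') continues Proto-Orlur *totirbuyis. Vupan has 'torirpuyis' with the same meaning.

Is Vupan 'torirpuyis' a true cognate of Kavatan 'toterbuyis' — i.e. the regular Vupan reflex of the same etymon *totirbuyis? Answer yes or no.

no

Derive the expected Vupan reflex of *totirbuyis:
Vupan: *totirbuyis > totirpuyis > tosirpuyis > toserpuyis > tosirpuyis  (by unconditioned shift, intervocalic lenition, pre-rhotic lowering, vowel merger)
The regular Vupan reflex would be 'tosirpuyis', but the attested form is 'torirpuyis'. The correspondence is irregular, so they are not cognates (the Vupan form has a different source).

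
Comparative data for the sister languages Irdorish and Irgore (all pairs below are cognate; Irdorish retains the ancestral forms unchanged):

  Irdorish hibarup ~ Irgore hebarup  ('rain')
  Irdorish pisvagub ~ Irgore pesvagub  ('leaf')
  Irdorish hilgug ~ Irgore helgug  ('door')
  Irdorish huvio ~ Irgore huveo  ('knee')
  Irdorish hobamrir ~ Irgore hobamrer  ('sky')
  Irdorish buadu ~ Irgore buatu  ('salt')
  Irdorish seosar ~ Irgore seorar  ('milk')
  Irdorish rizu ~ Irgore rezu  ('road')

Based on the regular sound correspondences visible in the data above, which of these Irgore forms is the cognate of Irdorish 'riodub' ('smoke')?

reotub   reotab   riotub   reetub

reotub

huvio ~ huveo — Irdorish i corresponds to Irgore e after a consonant, before a back vowel.
buadu ~ buatu — Irdorish d corresponds to Irgore t between vowels (before a back vowel).
Applying these to Irdorish 'riodub':
  riodub → reodub   (i→e after a consonant, before a back vowel)
  reodub → reotub   (d→t between vowels (before a back vowel))
So the Irgore cognate is 'reotub'.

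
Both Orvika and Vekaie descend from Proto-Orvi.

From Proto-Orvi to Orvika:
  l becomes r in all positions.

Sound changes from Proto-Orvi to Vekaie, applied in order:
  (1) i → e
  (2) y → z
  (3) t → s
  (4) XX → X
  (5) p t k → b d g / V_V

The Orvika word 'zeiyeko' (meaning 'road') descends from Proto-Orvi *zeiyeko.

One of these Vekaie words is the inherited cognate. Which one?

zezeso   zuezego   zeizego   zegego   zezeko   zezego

zezego

Vekaie: start from *zeiyeko.
  rule 1 (vowel merger): zeiyeko → zeeyeko
  rule 2 (unconditioned shift): zeeyeko → zeezeko
  rule 3: no change — zeezeko
  rule 4 (degemination): zeezeko → zezeko
  rule 5 (intervocalic voicing): zezeko → zezego
  ⇒ Vekaie zezego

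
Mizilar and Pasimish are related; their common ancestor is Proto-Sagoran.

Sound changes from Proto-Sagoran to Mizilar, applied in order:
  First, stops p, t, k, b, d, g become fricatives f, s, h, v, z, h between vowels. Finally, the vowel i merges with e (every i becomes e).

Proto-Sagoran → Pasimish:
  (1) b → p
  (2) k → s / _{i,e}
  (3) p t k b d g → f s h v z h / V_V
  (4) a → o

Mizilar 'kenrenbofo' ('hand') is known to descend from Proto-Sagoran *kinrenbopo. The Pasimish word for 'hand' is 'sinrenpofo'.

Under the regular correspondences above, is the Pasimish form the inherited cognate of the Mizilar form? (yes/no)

Derive the expected Pasimish reflex of *kinrenbopo:
Pasimish: start from *kinrenbopo.
  rule 1 (unconditioned shift): kinrenbopo → kinrenpopo
  rule 2 (palatalisation): kinrenpopo → sinrenpopo
  rule 3 (intervocalic lenition): sinrenpopo → sinrenpofo
  rule 4: no change — sinrenpofo
  ⇒ Pasimish sinrenpofo
Pasimish 'sinrenpofo' matches the regular reflex exactly, so the pair is cognate.

yes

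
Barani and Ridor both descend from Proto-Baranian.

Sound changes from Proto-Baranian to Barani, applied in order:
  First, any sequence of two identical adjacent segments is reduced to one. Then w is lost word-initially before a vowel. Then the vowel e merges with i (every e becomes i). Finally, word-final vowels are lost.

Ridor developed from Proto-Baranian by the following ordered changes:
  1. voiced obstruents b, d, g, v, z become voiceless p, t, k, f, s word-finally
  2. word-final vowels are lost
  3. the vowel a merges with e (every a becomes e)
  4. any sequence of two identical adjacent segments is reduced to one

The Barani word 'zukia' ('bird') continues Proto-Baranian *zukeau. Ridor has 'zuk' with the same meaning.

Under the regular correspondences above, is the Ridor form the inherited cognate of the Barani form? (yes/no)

no

Derive the expected Ridor reflex of *zukeau:
Ridor: start from *zukeau.
  rule 1: no change — zukeau
  rule 2 (apocope): zukeau → zukea
  rule 3 (vowel merger): zukea → zukee
  rule 4 (degemination): zukee → zuke
  ⇒ Ridor zuke
The regular Ridor reflex would be 'zuke', but the attested form is 'zuk'. The correspondence is irregular, so they are not cognates (the Ridor form has a different source).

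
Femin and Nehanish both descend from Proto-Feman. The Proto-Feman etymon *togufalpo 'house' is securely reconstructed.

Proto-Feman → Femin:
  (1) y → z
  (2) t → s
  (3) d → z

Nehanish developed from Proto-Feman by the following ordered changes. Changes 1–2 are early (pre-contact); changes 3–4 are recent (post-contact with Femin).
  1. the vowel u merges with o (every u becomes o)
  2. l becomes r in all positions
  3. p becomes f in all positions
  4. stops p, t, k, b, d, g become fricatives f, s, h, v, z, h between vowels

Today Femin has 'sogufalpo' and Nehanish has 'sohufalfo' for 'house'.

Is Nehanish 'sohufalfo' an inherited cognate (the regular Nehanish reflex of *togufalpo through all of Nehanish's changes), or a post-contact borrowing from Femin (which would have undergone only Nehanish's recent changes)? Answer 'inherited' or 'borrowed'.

If inherited, *togufalpo would pass through all of Nehanish's changes:
Nehanish: *togufalpo > togofalpo > togofarpo > togofarfo > tohofarfo  (by vowel merger, unconditioned shift, unconditioned shift, intervocalic lenition)
If borrowed from Femin 'sogufalpo' after the early changes, it would undergo only the recent ones:
  rule 3 (unconditioned shift): sogufalpo → sogufalfo
  rule 4 (intervocalic lenition): sogufalfo → sohufalfo
  ⇒ as a loan: sohufalfo
Nehanish 'sohufalfo' matches the loan outcome 'sohufalfo', not the inherited 'tohofarfo' — it skipped the early Nehanish changes, so it was borrowed from Femin.

borrowed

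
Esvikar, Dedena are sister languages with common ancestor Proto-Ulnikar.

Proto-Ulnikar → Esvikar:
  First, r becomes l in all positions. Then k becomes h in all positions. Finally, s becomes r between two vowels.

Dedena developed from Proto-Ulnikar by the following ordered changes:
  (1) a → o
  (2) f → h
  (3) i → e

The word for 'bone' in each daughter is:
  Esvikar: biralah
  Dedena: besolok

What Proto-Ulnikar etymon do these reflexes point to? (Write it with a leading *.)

*bisalak

Position 4: Esvikar has a, Dedena has o. Esvikar preserves a here (none of its changes turn any other segment into a), so the proto-segment is *a.
Position 3: Esvikar has r, Dedena has s. Dedena preserves s here (none of its changes turn any other segment into s), so the proto-segment is *s.
Position 2: Esvikar has i, Dedena has e. Esvikar preserves i here (none of its changes turn any other segment into i), so the proto-segment is *i.
Continuing position by position gives *bisalak; check it forward:
Esvikar: *bisalak > bisalah > biralah  (by unconditioned shift, rhotacism)
Dedena: *bisalak
  bisalak → bisolok   [vowel merger]
  bisolok (rule 2 does not apply)
  bisolok → besolok   [vowel merger]
  giving Dedena besolok.
Only *bisalak yields all of Esvikar biralah, Dedena besolok.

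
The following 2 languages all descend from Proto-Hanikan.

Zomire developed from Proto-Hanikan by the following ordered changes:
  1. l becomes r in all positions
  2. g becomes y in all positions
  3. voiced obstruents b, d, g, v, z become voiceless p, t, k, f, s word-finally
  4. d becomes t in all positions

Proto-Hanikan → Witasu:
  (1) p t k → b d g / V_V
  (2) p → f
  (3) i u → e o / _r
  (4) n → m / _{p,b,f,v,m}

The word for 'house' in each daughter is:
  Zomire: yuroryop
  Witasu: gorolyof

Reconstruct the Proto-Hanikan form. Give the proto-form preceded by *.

*gurolyop

Position 2: Zomire has u, Witasu has o. Zomire preserves u here (none of its changes turn any other segment into u), so the proto-segment is *u.
Position 1: Zomire has y, Witasu has g. Taking the neighbouring segments as reconstructed: Zomire y could go back to *g or *y; Witasu g can only go back to *g — the one source consistent with every daughter is *g.
Verify the candidate proto-form against each daughter:
Zomire: start from *gurolyop.
  rule 1 (unconditioned shift): gurolyop → guroryop
  rule 2 (unconditioned shift): guroryop → yuroryop
  rule 3: no change — yuroryop
  rule 4: no change — yuroryop
  ⇒ Zomire yuroryop
Witasu: *gurolyop
  gurolyop (rule 1 does not apply)
  gurolyop → gurolyof   [unconditioned shift]
  gurolyof → gorolyof   [pre-rhotic lowering]
  gorolyof (rule 4 does not apply)
  giving Witasu gorolyof.
*gurolyop is the unique common source.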